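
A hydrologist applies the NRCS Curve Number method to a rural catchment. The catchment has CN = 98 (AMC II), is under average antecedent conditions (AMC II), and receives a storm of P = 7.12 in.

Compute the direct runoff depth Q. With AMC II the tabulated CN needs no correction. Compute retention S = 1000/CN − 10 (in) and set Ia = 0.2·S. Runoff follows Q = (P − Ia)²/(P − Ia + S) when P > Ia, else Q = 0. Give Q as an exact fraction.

CN(II) = 98; AMC II needs no correction.
Retention S: 1000/CN − 10 with CN=98.000 → S = 10/49 ≈ 0.204 in
Initial abstraction Ia = S/5 = (10/49)/5 = 2/49 ≈ 0.041 in
Excess rainfall: 7.120 − 0.041 = 7.079 in; P > Ia so Q > 0
Q = (8672/1225)²/((8672/1225) + 10/49) = (75203584/1500625)/(8922/1225) = 37601792/5464725 in ≈ 6.881 in

Q = 37601792/5464725 in ≈ 6.881 in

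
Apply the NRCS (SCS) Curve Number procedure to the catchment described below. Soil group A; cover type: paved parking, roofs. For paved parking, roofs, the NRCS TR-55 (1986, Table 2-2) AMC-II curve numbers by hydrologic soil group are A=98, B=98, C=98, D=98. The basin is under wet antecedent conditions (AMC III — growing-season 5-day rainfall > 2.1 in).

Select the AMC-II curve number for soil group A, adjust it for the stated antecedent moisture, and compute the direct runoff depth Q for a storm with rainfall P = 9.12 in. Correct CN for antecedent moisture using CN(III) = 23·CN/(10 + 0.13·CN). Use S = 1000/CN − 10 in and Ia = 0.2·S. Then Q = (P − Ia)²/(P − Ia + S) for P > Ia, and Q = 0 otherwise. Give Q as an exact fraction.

Q = 16442419984/1824021325 in ≈ 9.014 in

NRCS table: paved parking, roofs, soil group A → CN(II) = 98
Adjust CN=98 to AMC III: 23·98/(10 + 0.13·98) → 2254 ÷ (1137/50) = 112700/1137 ≈ 99.120
Max retention: S = 1000/(112700/1137) − 10 = 100/1127 in (≈ 0.089 in)
Ia = 0.2S: 0.2·0.089 = 0.018 in (exactly 20/1127)
Excess rainfall: 9.120 − 0.018 = 9.102 in; P > Ia so Q > 0
Q: (256456/28175)² ÷ (258956/28175) = 16442419984/1824021325 in (≈ 9.014 in)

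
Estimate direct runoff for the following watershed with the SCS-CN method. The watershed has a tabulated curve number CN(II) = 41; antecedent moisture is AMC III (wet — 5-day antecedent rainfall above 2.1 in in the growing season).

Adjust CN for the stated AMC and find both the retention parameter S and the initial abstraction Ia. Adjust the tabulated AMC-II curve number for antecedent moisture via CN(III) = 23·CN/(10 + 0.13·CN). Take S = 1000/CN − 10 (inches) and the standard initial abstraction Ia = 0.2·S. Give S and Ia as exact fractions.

Adjust CN=41 to AMC III: 23·41/(10 + 0.13·41) → 943 ÷ (1533/100) = 94300/1533 ≈ 61.513
Max retention: S = 1000/(94300/1533) − 10 = 5900/943 in (≈ 6.257 in)
Ia = 0.2·(5900/943) = 1180/943 in ≈ 1.251 in

S = 5900/943 in ≈ 6.257 in; Ia = 1180/943 in ≈ 1.251 in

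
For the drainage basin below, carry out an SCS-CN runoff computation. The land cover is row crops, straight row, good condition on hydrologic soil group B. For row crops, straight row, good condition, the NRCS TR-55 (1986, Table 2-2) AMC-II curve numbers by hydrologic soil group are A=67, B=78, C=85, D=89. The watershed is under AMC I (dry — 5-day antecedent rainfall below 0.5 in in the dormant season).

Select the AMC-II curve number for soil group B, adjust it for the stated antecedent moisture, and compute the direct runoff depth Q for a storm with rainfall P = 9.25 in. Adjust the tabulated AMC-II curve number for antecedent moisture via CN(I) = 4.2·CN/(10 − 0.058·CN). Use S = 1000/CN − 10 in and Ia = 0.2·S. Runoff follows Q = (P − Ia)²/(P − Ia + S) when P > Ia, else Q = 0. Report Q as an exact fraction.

Q = 670965409/156930228 in ≈ 4.276 in

NRCS table: row crops, straight row, good condition, soil group B → CN(II) = 78
CN(I) from CN(II)=78: (4.2·78)/(10 − 0.058·78) = 81900/1369 ≈ 59.825
Max retention: S = 1000/(81900/1369) − 10 = 5500/819 in (≈ 6.716 in)
Ia = 0.2·(5500/819) = 1100/819 in ≈ 1.343 in
P − Ia = 9.250 − 1.343 = 25903/3276 ≈ 7.907 in (> 0, runoff occurs)
Q = (25903/3276)²/((25903/3276) + 5500/819) = (670965409/10732176)/(47903/3276) = 670965409/156930228 in ≈ 4.276 in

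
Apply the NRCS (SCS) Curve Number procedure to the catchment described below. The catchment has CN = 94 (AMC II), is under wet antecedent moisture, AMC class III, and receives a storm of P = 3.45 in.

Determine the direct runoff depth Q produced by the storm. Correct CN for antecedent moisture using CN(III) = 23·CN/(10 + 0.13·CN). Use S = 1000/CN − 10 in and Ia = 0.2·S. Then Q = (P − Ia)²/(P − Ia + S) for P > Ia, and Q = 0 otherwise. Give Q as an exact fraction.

Q = 598438369/190710020 in ≈ 3.138 in

CN(III) from CN(II)=94: (23·94)/(10 + 0.13·94) = 108100/1111 ≈ 97.300
Retention S: 1000/CN − 10 with CN=97.300 → S = 300/1081 ≈ 0.278 in
Initial abstraction Ia = S/5 = (300/1081)/5 = 60/1081 ≈ 0.056 in
Since P=3.450 > Ia=0.056: effective rainfall P−Ia = 73389/21620 in
Q = (73389/21620)²/((73389/21620) + 300/1081) = (5385945321/467424400)/(79389/21620) = 598438369/190710020 in ≈ 3.138 in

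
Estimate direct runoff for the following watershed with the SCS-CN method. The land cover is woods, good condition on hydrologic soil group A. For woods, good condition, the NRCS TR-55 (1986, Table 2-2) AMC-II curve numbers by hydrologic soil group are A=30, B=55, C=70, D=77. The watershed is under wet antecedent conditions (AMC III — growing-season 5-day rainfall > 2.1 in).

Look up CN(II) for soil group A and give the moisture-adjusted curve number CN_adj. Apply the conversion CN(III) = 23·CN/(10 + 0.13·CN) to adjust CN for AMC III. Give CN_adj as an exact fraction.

CN_adj = 6900/139 ≈ 49.640

NRCS table: woods, good condition, soil group A → CN(II) = 30
Adjust CN=30 to AMC III: 23·30/(10 + 0.13·30) → 690 ÷ (139/10) = 6900/139 ≈ 49.640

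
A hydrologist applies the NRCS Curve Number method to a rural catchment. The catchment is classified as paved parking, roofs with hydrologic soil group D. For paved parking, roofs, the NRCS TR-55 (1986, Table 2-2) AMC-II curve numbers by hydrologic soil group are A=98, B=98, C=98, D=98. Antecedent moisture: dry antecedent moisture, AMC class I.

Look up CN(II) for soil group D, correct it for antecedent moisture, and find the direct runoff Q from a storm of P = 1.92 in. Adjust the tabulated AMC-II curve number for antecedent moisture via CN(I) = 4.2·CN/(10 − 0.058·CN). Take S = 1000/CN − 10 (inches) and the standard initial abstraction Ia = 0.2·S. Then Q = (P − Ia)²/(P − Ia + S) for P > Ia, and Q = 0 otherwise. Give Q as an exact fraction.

Q = 137428729/95491200 in ≈ 1.439 in

NRCS table: paved parking, roofs, soil group D → CN(II) = 98
Adjust CN=98 to AMC I: 4.2·98/(10 − 0.058·98) → (2058/5) ÷ (1079/250) = 102900/1079 ≈ 95.366
Retention S: 1000/CN − 10 with CN=95.366 → S = 500/1029 ≈ 0.486 in
Ia = 0.2·(500/1029) = 100/1029 in ≈ 0.097 in
Excess rainfall: 1.920 − 0.097 = 1.823 in; P > Ia so Q > 0
Q = (46892/25725)²/((46892/25725) + 500/1029) = (2198859664/661775625)/(59392/25725) = 137428729/95491200 in ≈ 1.439 in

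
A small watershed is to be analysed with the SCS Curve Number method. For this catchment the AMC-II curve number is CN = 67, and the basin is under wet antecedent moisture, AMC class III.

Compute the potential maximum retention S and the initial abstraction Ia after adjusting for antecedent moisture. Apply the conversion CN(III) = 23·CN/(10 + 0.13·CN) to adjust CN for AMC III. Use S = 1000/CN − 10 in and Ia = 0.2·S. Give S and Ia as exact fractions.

S = 3300/1541 in ≈ 2.141 in; Ia = 660/1541 in ≈ 0.428 in

CN(III) from CN(II)=67: (23·67)/(10 + 0.13·67) = 154100/1871 ≈ 82.362
Retention S: 1000/CN − 10 with CN=82.362 → S = 3300/1541 ≈ 2.141 in
Initial abstraction Ia = S/5 = (3300/1541)/5 = 660/1541 ≈ 0.428 in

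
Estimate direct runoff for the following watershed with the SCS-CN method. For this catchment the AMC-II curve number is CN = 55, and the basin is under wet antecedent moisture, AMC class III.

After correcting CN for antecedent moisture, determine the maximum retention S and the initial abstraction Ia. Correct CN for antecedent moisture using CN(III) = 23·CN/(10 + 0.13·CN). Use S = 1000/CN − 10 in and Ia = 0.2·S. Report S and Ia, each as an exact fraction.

Wet (AMC III): CN(III) = 23·55/(10 + 0.13·55) = 1265/(343/20) = 25300/343 ≈ 73.761
Retention S: 1000/CN − 10 with CN=73.761 → S = 900/253 ≈ 3.557 in
Ia = 0.2S: 0.2·3.557 = 0.711 in (exactly 180/253)

S = 900/253 in ≈ 3.557 in; Ia = 180/253 in ≈ 0.711 in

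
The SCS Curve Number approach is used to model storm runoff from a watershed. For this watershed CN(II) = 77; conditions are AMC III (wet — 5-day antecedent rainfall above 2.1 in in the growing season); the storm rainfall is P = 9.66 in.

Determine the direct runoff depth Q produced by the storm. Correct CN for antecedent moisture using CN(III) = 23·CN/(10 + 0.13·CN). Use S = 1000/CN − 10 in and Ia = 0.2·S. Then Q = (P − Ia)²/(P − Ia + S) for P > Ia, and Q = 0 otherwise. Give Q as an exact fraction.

Q = 1309788481/158585350 in ≈ 8.259 in

Wet (AMC III): CN(III) = 23·77/(10 + 0.13·77) = 1771/(2001/100) = 7700/87 ≈ 88.506
Max retention: S = 1000/(7700/87) − 10 = 100/77 in (≈ 1.299 in)
Ia = 0.2S: 0.2·1.299 = 0.260 in (exactly 20/77)
Since P=9.660 > Ia=0.260: effective rainfall P−Ia = 36191/3850 in
Q: (36191/3850)² ÷ (41191/3850) = 1309788481/158585350 in (≈ 8.259 in)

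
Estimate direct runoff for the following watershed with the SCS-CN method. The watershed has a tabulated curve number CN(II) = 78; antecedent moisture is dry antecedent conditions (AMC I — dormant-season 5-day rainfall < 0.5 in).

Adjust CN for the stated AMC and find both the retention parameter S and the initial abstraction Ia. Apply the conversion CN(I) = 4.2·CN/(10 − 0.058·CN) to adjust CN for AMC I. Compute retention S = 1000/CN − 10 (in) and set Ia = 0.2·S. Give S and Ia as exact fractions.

CN(I) from CN(II)=78: (4.2·78)/(10 − 0.058·78) = 81900/1369 ≈ 59.825
Max retention: S = 1000/(81900/1369) − 10 = 5500/819 in (≈ 6.716 in)
Ia = 0.2·(5500/819) = 1100/819 in ≈ 1.343 in

S = 5500/819 in ≈ 6.716 in; Ia = 1100/819 in ≈ 1.343 in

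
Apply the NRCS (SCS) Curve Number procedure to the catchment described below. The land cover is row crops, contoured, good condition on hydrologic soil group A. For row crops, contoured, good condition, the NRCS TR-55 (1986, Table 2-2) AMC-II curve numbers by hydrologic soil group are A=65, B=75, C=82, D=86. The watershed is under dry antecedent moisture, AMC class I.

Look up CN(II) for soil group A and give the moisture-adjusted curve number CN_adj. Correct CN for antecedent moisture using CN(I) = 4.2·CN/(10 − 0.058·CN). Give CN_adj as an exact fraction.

CN_adj = 3900/89 ≈ 43.820

NRCS table: row crops, contoured, good condition, soil group A → CN(II) = 65
Dry (AMC I): CN(I) = 4.2·65/(10 − 0.058·65) = 273/(623/100) = 3900/89 ≈ 43.820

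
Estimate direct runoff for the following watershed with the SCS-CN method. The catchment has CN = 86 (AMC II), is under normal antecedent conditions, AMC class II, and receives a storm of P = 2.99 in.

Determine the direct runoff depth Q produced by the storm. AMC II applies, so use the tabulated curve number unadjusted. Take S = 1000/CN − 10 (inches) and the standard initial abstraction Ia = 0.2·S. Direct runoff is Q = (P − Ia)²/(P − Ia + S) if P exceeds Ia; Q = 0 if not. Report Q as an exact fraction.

Q = 131262849/79365100 in ≈ 1.654 in

CN(II) = 86; AMC II needs no correction.
Retention S: 1000/CN − 10 with CN=86.000 → S = 70/43 ≈ 1.628 in
Initial abstraction Ia = S/5 = (70/43)/5 = 14/43 ≈ 0.326 in
P − Ia = 2.990 − 0.326 = 11457/4300 ≈ 2.664 in (> 0, runoff occurs)
Q = (11457/4300)²/((11457/4300) + 70/43) = (131262849/18490000)/(18457/4300) = 131262849/79365100 in ≈ 1.654 in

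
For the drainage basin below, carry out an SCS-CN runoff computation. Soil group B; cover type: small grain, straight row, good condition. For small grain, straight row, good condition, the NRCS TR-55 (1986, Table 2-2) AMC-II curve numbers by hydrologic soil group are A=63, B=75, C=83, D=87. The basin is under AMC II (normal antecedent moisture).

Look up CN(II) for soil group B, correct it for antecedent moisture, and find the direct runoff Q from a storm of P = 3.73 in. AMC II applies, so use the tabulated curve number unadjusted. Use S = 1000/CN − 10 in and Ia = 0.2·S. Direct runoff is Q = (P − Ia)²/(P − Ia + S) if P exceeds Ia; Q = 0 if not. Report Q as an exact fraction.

NRCS table: small grain, straight row, good condition, soil group B → CN(II) = 75
CN(II) = 75; AMC II needs no correction.
S = 1000/75 − 10 = 10/3 in ≈ 3.333 in
Ia = 0.2·(10/3) = 2/3 in ≈ 0.667 in
P − Ia = 3.730 − 0.667 = 919/300 ≈ 3.063 in (> 0, runoff occurs)
Q = (919/300)²/((919/300) + 10/3) = (844561/90000)/(1919/300) = 844561/575700 in ≈ 1.467 in

Q = 844561/575700 in ≈ 1.467 in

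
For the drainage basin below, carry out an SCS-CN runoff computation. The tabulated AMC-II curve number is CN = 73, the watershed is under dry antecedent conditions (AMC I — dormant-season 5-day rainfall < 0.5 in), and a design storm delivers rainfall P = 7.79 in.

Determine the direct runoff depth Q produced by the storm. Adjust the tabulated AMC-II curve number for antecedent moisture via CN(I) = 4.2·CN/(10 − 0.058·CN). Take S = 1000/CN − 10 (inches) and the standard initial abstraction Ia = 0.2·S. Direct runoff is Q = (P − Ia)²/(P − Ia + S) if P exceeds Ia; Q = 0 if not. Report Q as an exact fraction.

Q = 94906508761/38737325900 in ≈ 2.450 in

CN(I) from CN(II)=73: (4.2·73)/(10 − 0.058·73) = 51100/961 ≈ 53.174
Max retention: S = 1000/(51100/961) − 10 = 4500/511 in (≈ 8.806 in)
Initial abstraction Ia = S/5 = (4500/511)/5 = 900/511 ≈ 1.761 in
P − Ia = 7.790 − 1.761 = 308069/51100 ≈ 6.029 in (> 0, runoff occurs)
Runoff Q = (P−Ia)²/(P−Ia+S) = (6.029)²/(6.029+8.806) = 94906508761/38737325900 ≈ 2.450 in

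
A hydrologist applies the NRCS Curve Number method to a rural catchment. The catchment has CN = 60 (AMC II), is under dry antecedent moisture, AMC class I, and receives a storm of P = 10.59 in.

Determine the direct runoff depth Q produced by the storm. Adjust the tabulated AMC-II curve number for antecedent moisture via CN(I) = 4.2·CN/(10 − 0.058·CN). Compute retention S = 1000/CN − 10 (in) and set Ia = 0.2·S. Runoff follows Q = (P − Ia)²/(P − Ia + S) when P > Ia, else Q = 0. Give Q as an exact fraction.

Q = 2182478089/924317100 in ≈ 2.361 in

Adjust CN=60 to AMC I: 4.2·60/(10 − 0.058·60) → 252 ÷ (163/25) = 6300/163 ≈ 38.650
Retention S: 1000/CN − 10 with CN=38.650 → S = 1000/63 ≈ 15.873 in
Ia = 0.2·(1000/63) = 200/63 in ≈ 3.175 in
Excess rainfall: 10.590 − 3.175 = 7.415 in; P > Ia so Q > 0
Q: (46717/6300)² ÷ (146717/6300) = 2182478089/924317100 in (≈ 2.361 in)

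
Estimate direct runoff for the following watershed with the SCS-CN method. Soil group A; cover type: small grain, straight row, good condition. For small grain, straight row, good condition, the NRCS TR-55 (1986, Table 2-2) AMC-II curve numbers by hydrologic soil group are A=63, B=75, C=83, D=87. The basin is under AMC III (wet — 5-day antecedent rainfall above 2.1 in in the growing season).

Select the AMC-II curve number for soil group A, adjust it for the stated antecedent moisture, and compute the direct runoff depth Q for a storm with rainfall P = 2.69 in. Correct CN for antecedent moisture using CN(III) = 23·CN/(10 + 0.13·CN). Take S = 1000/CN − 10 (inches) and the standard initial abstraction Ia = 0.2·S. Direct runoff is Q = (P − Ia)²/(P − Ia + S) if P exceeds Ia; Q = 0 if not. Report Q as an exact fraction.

Q = 99717639961/99369666900 in ≈ 1.004 in

NRCS table: small grain, straight row, good condition, soil group A → CN(II) = 63
CN(III) from CN(II)=63: (23·63)/(10 + 0.13·63) = 144900/1819 ≈ 79.659
Max retention: S = 1000/(144900/1819) − 10 = 3700/1449 in (≈ 2.553 in)
Ia = 0.2·(3700/1449) = 740/1449 in ≈ 0.511 in
P − Ia = 2.690 − 0.511 = 315781/144900 ≈ 2.179 in (> 0, runoff occurs)
Q: (315781/144900)² ÷ (685781/144900) = 99717639961/99369666900 in (≈ 1.004 in)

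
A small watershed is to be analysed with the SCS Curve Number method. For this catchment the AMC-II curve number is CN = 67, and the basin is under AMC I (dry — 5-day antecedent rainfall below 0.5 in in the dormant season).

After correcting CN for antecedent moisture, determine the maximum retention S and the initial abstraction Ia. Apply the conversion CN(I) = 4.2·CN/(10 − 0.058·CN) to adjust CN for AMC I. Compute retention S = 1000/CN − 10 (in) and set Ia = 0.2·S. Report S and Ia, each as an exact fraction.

Adjust CN=67 to AMC I: 4.2·67/(10 − 0.058·67) → (1407/5) ÷ (3057/500) = 46900/1019 ≈ 46.026
Max retention: S = 1000/(46900/1019) − 10 = 5500/469 in (≈ 11.727 in)
Ia = 0.2S: 0.2·11.727 = 2.345 in (exactly 1100/469)

S = 5500/469 in ≈ 11.727 in; Ia = 1100/469 in ≈ 2.345 in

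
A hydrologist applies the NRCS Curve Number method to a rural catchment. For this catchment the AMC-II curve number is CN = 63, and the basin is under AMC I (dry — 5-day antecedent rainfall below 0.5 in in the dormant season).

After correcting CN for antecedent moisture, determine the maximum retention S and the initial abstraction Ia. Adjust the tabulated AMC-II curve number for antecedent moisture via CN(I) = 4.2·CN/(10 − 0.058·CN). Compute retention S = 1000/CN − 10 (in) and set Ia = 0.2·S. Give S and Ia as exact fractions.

Adjust CN=63 to AMC I: 4.2·63/(10 − 0.058·63) → (1323/5) ÷ (3173/500) = 132300/3173 ≈ 41.696
S = 1000/(132300/3173) − 10 = 18500/1323 in ≈ 13.983 in
Ia = 0.2·(18500/1323) = 3700/1323 in ≈ 2.797 in

S = 18500/1323 in ≈ 13.983 in; Ia = 3700/1323 in ≈ 2.797 in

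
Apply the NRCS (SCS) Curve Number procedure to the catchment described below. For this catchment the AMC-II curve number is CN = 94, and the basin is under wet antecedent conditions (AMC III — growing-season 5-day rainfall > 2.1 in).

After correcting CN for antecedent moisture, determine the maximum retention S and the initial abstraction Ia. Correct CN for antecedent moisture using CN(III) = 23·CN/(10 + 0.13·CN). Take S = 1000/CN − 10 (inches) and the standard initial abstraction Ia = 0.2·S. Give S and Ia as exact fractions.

Wet (AMC III): CN(III) = 23·94/(10 + 0.13·94) = 2162/(1111/50) = 108100/1111 ≈ 97.300
Max retention: S = 1000/(108100/1111) − 10 = 300/1081 in (≈ 0.278 in)
Ia = 0.2·(300/1081) = 60/1081 in ≈ 0.056 in

S = 300/1081 in ≈ 0.278 in; Ia = 60/1081 in ≈ 0.056 in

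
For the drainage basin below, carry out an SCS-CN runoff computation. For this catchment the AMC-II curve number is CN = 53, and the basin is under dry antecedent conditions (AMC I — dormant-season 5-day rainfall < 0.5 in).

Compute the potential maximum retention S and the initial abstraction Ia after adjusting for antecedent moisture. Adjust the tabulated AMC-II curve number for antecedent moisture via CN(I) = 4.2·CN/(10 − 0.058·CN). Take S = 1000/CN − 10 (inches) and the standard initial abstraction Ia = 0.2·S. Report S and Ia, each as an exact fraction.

S = 23500/1113 in ≈ 21.114 in; Ia = 4700/1113 in ≈ 4.223 in

Adjust CN=53 to AMC I: 4.2·53/(10 − 0.058·53) → (1113/5) ÷ (3463/500) = 111300/3463 ≈ 32.140
S = 1000/(111300/3463) − 10 = 23500/1113 in ≈ 21.114 in
Ia = 0.2·(23500/1113) = 4700/1113 in ≈ 4.223 in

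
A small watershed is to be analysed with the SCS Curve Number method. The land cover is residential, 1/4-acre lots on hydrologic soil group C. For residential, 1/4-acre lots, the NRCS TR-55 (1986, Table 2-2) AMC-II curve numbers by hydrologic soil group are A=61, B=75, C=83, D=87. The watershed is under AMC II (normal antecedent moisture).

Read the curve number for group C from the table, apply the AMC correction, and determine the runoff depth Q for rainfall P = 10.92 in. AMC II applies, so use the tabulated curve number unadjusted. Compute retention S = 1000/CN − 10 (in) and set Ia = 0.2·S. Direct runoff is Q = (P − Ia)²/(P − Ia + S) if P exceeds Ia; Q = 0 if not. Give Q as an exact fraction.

NRCS table: residential, 1/4-acre lots, soil group C → CN(II) = 83
AMC II — tabulated CN = 83 applies directly.
S = 1000/83 − 10 = 170/83 in ≈ 2.048 in
Ia = 0.2·(170/83) = 34/83 in ≈ 0.410 in
Since P=10.920 > Ia=0.410: effective rainfall P−Ia = 21809/2075 in
Q: (21809/2075)² ÷ (26059/2075) = 475632481/54072425 in (≈ 8.796 in)

Q = 475632481/54072425 in ≈ 8.796 in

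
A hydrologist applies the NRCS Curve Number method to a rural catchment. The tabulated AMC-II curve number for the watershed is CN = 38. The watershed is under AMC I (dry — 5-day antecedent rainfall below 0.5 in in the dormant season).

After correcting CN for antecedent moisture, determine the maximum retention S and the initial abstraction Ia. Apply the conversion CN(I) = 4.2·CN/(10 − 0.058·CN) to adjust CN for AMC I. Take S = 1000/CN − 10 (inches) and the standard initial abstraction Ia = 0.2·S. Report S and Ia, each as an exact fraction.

Adjust CN=38 to AMC I: 4.2·38/(10 − 0.058·38) → (798/5) ÷ (1949/250) = 39900/1949 ≈ 20.472
S = 1000/(39900/1949) − 10 = 15500/399 in ≈ 38.847 in
Ia = 0.2·(15500/399) = 3100/399 in ≈ 7.769 in

S = 15500/399 in ≈ 38.847 in; Ia = 3100/399 in ≈ 7.769 in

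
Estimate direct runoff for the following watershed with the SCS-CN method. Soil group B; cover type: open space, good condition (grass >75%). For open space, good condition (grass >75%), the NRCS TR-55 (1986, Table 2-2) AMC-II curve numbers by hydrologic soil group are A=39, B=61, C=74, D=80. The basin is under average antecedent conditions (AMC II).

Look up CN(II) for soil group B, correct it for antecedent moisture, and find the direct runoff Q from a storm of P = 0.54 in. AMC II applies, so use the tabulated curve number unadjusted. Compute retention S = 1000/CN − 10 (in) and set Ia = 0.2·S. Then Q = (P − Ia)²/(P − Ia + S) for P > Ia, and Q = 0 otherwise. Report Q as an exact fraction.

NRCS table: open space, good condition (grass >75%), soil group B → CN(II) = 61
Average conditions: CN = 61 (no AMC adjustment).
Max retention: S = 1000/61 − 10 = 390/61 in (≈ 6.393 in)
Initial abstraction Ia = S/5 = (390/61)/5 = 78/61 ≈ 1.279 in
P = 0.540 ≤ Ia = 1.279 in: entire storm abstracted, Q = 0.

Q = 0 in ≈ 0.000 in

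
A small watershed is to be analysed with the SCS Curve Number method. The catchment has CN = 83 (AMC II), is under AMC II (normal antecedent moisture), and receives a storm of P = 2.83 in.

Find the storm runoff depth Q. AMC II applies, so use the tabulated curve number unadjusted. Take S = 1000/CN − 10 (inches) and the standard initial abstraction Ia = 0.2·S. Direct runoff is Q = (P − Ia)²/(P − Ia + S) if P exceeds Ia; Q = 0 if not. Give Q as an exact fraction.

AMC II — tabulated CN = 83 applies directly.
Retention S: 1000/CN − 10 with CN=83.000 → S = 170/83 ≈ 2.048 in
Ia = 0.2S: 0.2·2.048 = 0.410 in (exactly 34/83)
P − Ia = 2.830 − 0.410 = 20089/8300 ≈ 2.420 in (> 0, runoff occurs)
Q = (20089/8300)²/((20089/8300) + 170/83) = (403567921/68890000)/(37089/8300) = 403567921/307838700 in ≈ 1.311 in

Q = 403567921/307838700 in ≈ 1.311 in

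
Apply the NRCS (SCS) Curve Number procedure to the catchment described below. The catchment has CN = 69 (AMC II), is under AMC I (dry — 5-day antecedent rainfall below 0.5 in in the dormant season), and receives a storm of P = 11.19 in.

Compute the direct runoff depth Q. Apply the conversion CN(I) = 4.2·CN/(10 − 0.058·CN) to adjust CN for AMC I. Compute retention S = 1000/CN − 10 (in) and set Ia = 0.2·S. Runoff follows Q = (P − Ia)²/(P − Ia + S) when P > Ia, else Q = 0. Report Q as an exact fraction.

Q = 1719851267761/414621351900 in ≈ 4.148 in

CN(I) from CN(II)=69: (4.2·69)/(10 − 0.058·69) = 144900/2999 ≈ 48.316
Retention S: 1000/CN − 10 with CN=48.316 → S = 15500/1449 ≈ 10.697 in
Initial abstraction Ia = S/5 = (15500/1449)/5 = 3100/1449 ≈ 2.139 in
Since P=11.190 > Ia=2.139: effective rainfall P−Ia = 1311431/144900 in
Q: (1311431/144900)² ÷ (2861431/144900) = 1719851267761/414621351900 in (≈ 4.148 in)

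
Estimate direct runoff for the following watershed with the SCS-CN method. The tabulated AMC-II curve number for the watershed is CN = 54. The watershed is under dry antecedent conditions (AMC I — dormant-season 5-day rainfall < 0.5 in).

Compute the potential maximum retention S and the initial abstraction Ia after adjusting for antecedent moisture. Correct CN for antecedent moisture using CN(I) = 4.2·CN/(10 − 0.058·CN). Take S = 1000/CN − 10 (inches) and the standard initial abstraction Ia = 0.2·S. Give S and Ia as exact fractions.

S = 11500/567 in ≈ 20.282 in; Ia = 2300/567 in ≈ 4.056 in

Adjust CN=54 to AMC I: 4.2·54/(10 − 0.058·54) → (1134/5) ÷ (1717/250) = 56700/1717 ≈ 33.023
Max retention: S = 1000/(56700/1717) − 10 = 11500/567 in (≈ 20.282 in)
Ia = 0.2S: 0.2·20.282 = 4.056 in (exactly 2300/567)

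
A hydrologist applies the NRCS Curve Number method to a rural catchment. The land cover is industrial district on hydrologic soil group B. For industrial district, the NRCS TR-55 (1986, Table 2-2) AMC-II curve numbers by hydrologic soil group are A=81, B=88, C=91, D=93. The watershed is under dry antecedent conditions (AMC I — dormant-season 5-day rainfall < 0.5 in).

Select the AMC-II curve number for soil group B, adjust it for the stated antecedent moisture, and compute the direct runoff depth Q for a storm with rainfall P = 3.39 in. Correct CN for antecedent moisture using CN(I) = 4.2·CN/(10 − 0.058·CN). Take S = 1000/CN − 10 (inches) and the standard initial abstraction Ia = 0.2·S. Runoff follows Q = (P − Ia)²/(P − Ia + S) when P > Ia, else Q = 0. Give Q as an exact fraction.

NRCS table: industrial district, soil group B → CN(II) = 88
Adjust CN=88 to AMC I: 4.2·88/(10 − 0.058·88) → (1848/5) ÷ (612/125) = 3850/51 ≈ 75.490
S = 1000/(3850/51) − 10 = 250/77 in ≈ 3.247 in
Ia = 0.2S: 0.2·3.247 = 0.649 in (exactly 50/77)
Since P=3.390 > Ia=0.649: effective rainfall P−Ia = 21103/7700 in
Q = (21103/7700)²/((21103/7700) + 250/77) = (445336609/59290000)/(46103/7700) = 445336609/354993100 in ≈ 1.254 in

Q = 445336609/354993100 in ≈ 1.254 in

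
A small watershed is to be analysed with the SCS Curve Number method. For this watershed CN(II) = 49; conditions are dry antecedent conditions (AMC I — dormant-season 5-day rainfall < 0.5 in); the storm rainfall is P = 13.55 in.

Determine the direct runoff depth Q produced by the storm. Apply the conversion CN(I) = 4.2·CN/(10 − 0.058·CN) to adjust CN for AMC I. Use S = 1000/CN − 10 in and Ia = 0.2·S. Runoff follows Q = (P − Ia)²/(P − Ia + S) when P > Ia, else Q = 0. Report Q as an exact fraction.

Dry (AMC I): CN(I) = 4.2·49/(10 − 0.058·49) = (1029/5)/(3579/500) = 34300/1193 ≈ 28.751
Retention S: 1000/CN − 10 with CN=28.751 → S = 8500/343 ≈ 24.781 in
Initial abstraction Ia = S/5 = (8500/343)/5 = 1700/343 ≈ 4.956 in
Since P=13.550 > Ia=4.956: effective rainfall P−Ia = 58953/6860 in
Q: (58953/6860)² ÷ (228953/6860) = 3475456209/1570617580 in (≈ 2.213 in)

Q = 3475456209/1570617580 in ≈ 2.213 in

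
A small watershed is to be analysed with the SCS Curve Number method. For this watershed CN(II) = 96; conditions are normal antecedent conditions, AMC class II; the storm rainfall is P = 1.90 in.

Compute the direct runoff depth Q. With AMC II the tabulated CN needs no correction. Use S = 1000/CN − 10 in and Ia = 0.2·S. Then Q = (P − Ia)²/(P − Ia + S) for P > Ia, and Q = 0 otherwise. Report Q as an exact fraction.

Average conditions: CN = 96 (no AMC adjustment).
Max retention: S = 1000/96 − 10 = 5/12 in (≈ 0.417 in)
Initial abstraction Ia = S/5 = (5/12)/5 = 1/12 ≈ 0.083 in
P − Ia = 1.900 − 0.083 = 109/60 ≈ 1.817 in (> 0, runoff occurs)
Q: (109/60)² ÷ (67/30) = 11881/8040 in (≈ 1.478 in)

Q = 11881/8040 in ≈ 1.478 in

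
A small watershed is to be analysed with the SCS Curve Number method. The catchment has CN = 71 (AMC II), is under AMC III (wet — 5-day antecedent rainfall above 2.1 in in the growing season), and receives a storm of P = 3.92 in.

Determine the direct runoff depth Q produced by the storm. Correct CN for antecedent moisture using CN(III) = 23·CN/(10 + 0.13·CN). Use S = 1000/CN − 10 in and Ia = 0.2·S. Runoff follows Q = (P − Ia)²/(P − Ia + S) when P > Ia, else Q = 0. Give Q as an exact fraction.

Adjust CN=71 to AMC III: 23·71/(10 + 0.13·71) → 1633 ÷ (1923/100) = 163300/1923 ≈ 84.919
Retention S: 1000/CN − 10 with CN=84.919 → S = 2900/1633 ≈ 1.776 in
Ia = 0.2S: 0.2·1.776 = 0.355 in (exactly 580/1633)
Since P=3.920 > Ia=0.355: effective rainfall P−Ia = 145534/40825 in
Q = (145534/40825)²/((145534/40825) + 2900/1633) = (21180145156/1666680625)/(218034/40825) = 10590072578/4450619025 in ≈ 2.379 in

Q = 10590072578/4450619025 in ≈ 2.379 in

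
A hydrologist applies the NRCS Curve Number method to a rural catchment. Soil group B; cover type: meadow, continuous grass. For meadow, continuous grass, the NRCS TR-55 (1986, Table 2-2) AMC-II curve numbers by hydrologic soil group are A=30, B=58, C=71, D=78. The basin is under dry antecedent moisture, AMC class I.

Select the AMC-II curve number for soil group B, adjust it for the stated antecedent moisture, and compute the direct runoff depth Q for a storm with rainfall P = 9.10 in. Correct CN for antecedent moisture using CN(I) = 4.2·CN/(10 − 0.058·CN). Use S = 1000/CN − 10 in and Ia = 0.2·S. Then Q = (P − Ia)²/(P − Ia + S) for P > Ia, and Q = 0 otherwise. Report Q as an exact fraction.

Q = 2686321/1925310 in ≈ 1.395 in

NRCS table: meadow, continuous grass, soil group B → CN(II) = 58
Adjust CN=58 to AMC I: 4.2·58/(10 − 0.058·58) → (1218/5) ÷ (1659/250) = 2900/79 ≈ 36.709
Retention S: 1000/CN − 10 with CN=36.709 → S = 500/29 ≈ 17.241 in
Ia = 0.2S: 0.2·17.241 = 3.448 in (exactly 100/29)
Since P=9.100 > Ia=3.448: effective rainfall P−Ia = 1639/290 in
Q = (1639/290)²/((1639/290) + 500/29) = (2686321/84100)/(6639/290) = 2686321/1925310 in ≈ 1.395 in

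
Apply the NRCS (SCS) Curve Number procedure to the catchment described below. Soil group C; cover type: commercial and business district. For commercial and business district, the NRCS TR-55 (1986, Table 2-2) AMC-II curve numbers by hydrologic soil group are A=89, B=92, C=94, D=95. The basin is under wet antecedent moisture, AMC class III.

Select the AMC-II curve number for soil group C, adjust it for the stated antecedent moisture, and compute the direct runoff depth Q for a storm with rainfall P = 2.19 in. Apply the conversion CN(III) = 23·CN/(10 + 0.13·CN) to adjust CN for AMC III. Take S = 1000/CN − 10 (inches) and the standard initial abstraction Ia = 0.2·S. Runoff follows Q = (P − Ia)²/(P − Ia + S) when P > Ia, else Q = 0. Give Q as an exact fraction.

Q = 5915609569/3131765100 in ≈ 1.889 in

NRCS table: commercial and business district, soil group C → CN(II) = 94
Wet (AMC III): CN(III) = 23·94/(10 + 0.13·94) = 2162/(1111/50) = 108100/1111 ≈ 97.300
Retention S: 1000/CN − 10 with CN=97.300 → S = 300/1081 ≈ 0.278 in
Initial abstraction Ia = S/5 = (300/1081)/5 = 60/1081 ≈ 0.056 in
P − Ia = 2.190 − 0.056 = 230739/108100 ≈ 2.134 in (> 0, runoff occurs)
Q: (230739/108100)² ÷ (260739/108100) = 5915609569/3131765100 in (≈ 1.889 in)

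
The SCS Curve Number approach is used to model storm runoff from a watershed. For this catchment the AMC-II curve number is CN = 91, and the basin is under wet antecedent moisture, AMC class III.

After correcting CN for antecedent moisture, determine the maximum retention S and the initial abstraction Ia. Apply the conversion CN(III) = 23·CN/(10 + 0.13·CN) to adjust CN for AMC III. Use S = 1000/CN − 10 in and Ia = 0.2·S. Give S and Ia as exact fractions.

S = 900/2093 in ≈ 0.430 in; Ia = 180/2093 in ≈ 0.086 in

Adjust CN=91 to AMC III: 23·91/(10 + 0.13·91) → 2093 ÷ (2183/100) = 209300/2183 ≈ 95.877
S = 1000/(209300/2183) − 10 = 900/2093 in ≈ 0.430 in
Ia = 0.2·(900/2093) = 180/2093 in ≈ 0.086 in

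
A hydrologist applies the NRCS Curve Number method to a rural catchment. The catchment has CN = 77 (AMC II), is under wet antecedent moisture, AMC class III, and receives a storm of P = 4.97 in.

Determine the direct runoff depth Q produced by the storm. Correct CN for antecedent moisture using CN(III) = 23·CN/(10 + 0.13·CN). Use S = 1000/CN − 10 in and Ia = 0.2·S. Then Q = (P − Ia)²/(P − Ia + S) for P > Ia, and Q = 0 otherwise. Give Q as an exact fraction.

Q = 1315440361/356271300 in ≈ 3.692 in

Wet (AMC III): CN(III) = 23·77/(10 + 0.13·77) = 1771/(2001/100) = 7700/87 ≈ 88.506
Retention S: 1000/CN − 10 with CN=88.506 → S = 100/77 ≈ 1.299 in
Ia = 0.2·(100/77) = 20/77 in ≈ 0.260 in
Excess rainfall: 4.970 − 0.260 = 4.710 in; P > Ia so Q > 0
Q = (36269/7700)²/((36269/7700) + 100/77) = (1315440361/59290000)/(46269/7700) = 1315440361/356271300 in ≈ 3.692 in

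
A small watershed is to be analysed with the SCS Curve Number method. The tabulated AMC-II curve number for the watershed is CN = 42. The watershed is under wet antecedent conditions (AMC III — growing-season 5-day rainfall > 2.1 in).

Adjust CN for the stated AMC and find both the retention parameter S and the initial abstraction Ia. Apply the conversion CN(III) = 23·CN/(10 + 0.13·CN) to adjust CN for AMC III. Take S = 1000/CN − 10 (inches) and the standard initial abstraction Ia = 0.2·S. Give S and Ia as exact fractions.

S = 2900/483 in ≈ 6.004 in; Ia = 580/483 in ≈ 1.201 in

Adjust CN=42 to AMC III: 23·42/(10 + 0.13·42) → 966 ÷ (773/50) = 48300/773 ≈ 62.484
Retention S: 1000/CN − 10 with CN=62.484 → S = 2900/483 ≈ 6.004 in
Ia = 0.2·(2900/483) = 580/483 in ≈ 1.201 in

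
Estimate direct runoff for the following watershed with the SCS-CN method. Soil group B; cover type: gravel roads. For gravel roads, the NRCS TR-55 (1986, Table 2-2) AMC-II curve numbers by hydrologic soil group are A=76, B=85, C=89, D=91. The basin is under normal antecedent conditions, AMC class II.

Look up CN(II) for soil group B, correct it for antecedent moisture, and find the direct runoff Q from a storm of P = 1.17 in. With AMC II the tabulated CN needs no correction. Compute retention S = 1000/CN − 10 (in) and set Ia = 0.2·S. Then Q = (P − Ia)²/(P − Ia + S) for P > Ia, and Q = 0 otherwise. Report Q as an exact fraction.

NRCS table: gravel roads, soil group B → CN(II) = 85
AMC II — tabulated CN = 85 applies directly.
Max retention: S = 1000/85 − 10 = 30/17 in (≈ 1.765 in)
Initial abstraction Ia = S/5 = (30/17)/5 = 6/17 ≈ 0.353 in
Since P=1.170 > Ia=0.353: effective rainfall P−Ia = 1389/1700 in
Q: (1389/1700)² ÷ (4389/1700) = 643107/2487100 in (≈ 0.259 in)

Q = 643107/2487100 in ≈ 0.259 in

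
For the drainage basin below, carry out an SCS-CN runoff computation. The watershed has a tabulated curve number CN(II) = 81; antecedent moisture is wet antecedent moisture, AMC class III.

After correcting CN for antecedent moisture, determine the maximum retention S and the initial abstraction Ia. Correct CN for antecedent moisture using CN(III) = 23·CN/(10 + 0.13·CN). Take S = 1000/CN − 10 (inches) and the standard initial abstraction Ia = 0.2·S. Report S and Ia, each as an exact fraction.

Adjust CN=81 to AMC III: 23·81/(10 + 0.13·81) → 1863 ÷ (2053/100) = 186300/2053 ≈ 90.745
Retention S: 1000/CN − 10 with CN=90.745 → S = 1900/1863 ≈ 1.020 in
Initial abstraction Ia = S/5 = (1900/1863)/5 = 380/1863 ≈ 0.204 in

S = 1900/1863 in ≈ 1.020 in; Ia = 380/1863 in ≈ 0.204 in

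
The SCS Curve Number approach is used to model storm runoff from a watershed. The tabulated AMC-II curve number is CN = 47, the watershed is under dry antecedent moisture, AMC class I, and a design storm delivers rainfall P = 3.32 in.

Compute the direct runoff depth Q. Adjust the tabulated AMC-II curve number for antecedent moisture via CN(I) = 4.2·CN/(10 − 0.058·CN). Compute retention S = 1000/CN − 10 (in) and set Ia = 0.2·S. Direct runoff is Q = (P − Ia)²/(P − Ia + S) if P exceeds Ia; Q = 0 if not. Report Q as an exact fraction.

Q = 0 in ≈ 0.000 in

Dry (AMC I): CN(I) = 4.2·47/(10 − 0.058·47) = (987/5)/(3637/500) = 98700/3637 ≈ 27.138
S = 1000/(98700/3637) − 10 = 26500/987 in ≈ 26.849 in
Initial abstraction Ia = S/5 = (26500/987)/5 = 5300/987 ≈ 5.370 in
P = 3.320 ≤ Ia = 5.370 in: entire storm abstracted, Q = 0.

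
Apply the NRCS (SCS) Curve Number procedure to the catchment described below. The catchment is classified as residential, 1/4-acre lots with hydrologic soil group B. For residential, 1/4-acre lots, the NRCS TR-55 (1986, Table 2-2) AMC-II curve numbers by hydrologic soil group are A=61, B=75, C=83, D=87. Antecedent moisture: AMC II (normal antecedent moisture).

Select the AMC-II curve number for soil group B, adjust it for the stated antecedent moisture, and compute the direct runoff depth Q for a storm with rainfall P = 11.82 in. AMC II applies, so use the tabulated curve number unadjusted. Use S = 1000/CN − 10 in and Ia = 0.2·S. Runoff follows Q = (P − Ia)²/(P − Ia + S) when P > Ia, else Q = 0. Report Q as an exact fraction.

NRCS table: residential, 1/4-acre lots, soil group B → CN(II) = 75
Average conditions: CN = 75 (no AMC adjustment).
Max retention: S = 1000/75 − 10 = 10/3 in (≈ 3.333 in)
Initial abstraction Ia = S/5 = (10/3)/5 = 2/3 ≈ 0.667 in
P − Ia = 11.820 − 0.667 = 1673/150 ≈ 11.153 in (> 0, runoff occurs)
Q: (1673/150)² ÷ (2173/150) = 2798929/325950 in (≈ 8.587 in)

Q = 2798929/325950 in ≈ 8.587 in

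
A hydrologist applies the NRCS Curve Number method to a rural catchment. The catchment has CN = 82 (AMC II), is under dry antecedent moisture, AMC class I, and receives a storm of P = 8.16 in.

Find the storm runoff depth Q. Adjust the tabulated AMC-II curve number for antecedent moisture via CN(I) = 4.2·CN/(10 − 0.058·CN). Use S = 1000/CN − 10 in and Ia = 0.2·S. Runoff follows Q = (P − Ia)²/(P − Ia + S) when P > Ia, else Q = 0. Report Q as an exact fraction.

Q = 217158192/52944325 in ≈ 4.102 in

Dry (AMC I): CN(I) = 4.2·82/(10 − 0.058·82) = (1722/5)/(1311/250) = 28700/437 ≈ 65.675
Retention S: 1000/CN − 10 with CN=65.675 → S = 1500/287 ≈ 5.226 in
Ia = 0.2S: 0.2·5.226 = 1.045 in (exactly 300/287)
Excess rainfall: 8.160 − 1.045 = 7.115 in; P > Ia so Q > 0
Runoff Q = (P−Ia)²/(P−Ia+S) = (7.115)²/(7.115+5.226) = 217158192/52944325 ≈ 4.102 in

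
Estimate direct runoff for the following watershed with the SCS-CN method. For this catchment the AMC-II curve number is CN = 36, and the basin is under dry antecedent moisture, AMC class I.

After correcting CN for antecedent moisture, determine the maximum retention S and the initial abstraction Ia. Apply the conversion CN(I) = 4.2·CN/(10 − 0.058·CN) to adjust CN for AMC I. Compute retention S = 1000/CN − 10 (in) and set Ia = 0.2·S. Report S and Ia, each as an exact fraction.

S = 8000/189 in ≈ 42.328 in; Ia = 1600/189 in ≈ 8.466 in

Adjust CN=36 to AMC I: 4.2·36/(10 − 0.058·36) → (756/5) ÷ (989/125) = 18900/989 ≈ 19.110
S = 1000/(18900/989) − 10 = 8000/189 in ≈ 42.328 in
Ia = 0.2S: 0.2·42.328 = 8.466 in (exactly 1600/189)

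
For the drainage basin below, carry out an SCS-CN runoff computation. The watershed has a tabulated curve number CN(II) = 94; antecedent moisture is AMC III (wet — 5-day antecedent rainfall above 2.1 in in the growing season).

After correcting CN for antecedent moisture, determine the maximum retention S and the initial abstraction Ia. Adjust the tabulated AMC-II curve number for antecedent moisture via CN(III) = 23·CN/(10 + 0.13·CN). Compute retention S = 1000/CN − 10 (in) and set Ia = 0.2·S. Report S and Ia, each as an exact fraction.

S = 300/1081 in ≈ 0.278 in; Ia = 60/1081 in ≈ 0.056 in

Adjust CN=94 to AMC III: 23·94/(10 + 0.13·94) → 2162 ÷ (1111/50) = 108100/1111 ≈ 97.300
Retention S: 1000/CN − 10 with CN=97.300 → S = 300/1081 ≈ 0.278 in
Initial abstraction Ia = S/5 = (300/1081)/5 = 60/1081 ≈ 0.056 in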